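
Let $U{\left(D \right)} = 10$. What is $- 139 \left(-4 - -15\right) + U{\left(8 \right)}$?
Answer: $-1519$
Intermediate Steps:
$- 139 \left(-4 - -15\right) + U{\left(8 \right)} = - 139 \left(-4 - -15\right) + 10 = - 139 \left(-4 + 15\right) + 10 = \left(-139\right) 11 + 10 = -1529 + 10 = -1519$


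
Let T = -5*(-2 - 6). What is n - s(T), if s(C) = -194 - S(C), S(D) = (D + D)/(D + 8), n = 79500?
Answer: 239087/3 ≈ 79696.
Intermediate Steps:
S(D) = 2*D/(8 + D) (S(D) = (2*D)/(8 + D) = 2*D/(8 + D))
T = 40 (T = -5*(-8) = 40)
s(C) = -194 - 2*C/(8 + C)
n - s(T) = 79500 - 4*(-388 - 49*40)/(8 + 40) = 79500 - 4*(-388 - 1960)/48 = 79500 - 4*(-2348)/48 = 79500 - 1*(-587/3) = 79500 + 587/3 = 239087/3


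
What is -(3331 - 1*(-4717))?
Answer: -8048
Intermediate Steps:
-(3331 - 1*(-4717)) = -(3331 + 4717) = -1*8048 = -8048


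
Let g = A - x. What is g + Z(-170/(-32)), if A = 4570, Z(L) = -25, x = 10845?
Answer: -6300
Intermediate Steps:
g = -6275 (g = 4570 - 1*10845 = 4570 - 10845 = -6275)
g + Z(-170/(-32)) = -6275 - 25 = -6300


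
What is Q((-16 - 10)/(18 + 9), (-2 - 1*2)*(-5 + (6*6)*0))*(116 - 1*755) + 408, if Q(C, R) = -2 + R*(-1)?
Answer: 14466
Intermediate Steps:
Q(C, R) = -2 - R
Q((-16 - 10)/(18 + 9), (-2 - 1*2)*(-5 + (6*6)*0))*(116 - 1*755) + 408 = (-2 - (-2 - 1*2)*(-5 + (6*6)*0))*(116 - 1*755) + 408 = (-2 - (-2 - 2)*(-5 + 36*0))*(116 - 755) + 408 = (-2 - (-4)*(-5 + 0))*(-639) + 408 = (-2 - (-4)*(-5))*(-639) + 408 = (-2 - 1*20)*(-639) + 408 = (-2 - 20)*(-639) + 408 = -22*(-639) + 408 = 14058 + 408 = 14466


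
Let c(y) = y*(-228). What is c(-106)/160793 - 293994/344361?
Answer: -12983220198/18456946091 ≈ -0.70343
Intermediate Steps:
c(y) = -228*y
c(-106)/160793 - 293994/344361 = -228*(-106)/160793 - 293994/344361 = 24168*(1/160793) - 293994*1/344361 = 24168/160793 - 97998/114787 = -12983220198/18456946091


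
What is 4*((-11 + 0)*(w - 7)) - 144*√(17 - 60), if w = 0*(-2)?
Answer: 308 - 144*I*√43 ≈ 308.0 - 944.27*I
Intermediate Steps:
w = 0
4*((-11 + 0)*(w - 7)) - 144*√(17 - 60) = 4*((-11 + 0)*(0 - 7)) - 144*√(17 - 60) = 4*(-11*(-7)) - 144*I*√43 = 4*77 - 144*I*√43 = 308 - 144*I*√43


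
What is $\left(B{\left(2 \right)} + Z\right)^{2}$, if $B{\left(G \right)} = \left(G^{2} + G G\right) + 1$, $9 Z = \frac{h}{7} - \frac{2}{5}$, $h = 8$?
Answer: $\frac{8185321}{99225} \approx 82.493$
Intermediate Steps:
$Z = \frac{26}{315}$ ($Z = \frac{\frac{8}{7} - \frac{2}{5}}{9} = \frac{1}{9} \cdot \frac{26}{35} = \frac{26}{315} \approx 0.08254$)
$B{\left(G \right)} = 1 + 2 G^{2}$ ($B{\left(G \right)} = \left(G^{2} + G^{2}\right) + 1 = 2 G^{2} + 1 = 1 + 2 G^{2}$)
$\left(B{\left(2 \right)} + Z\right)^{2} = \left(\left(1 + 2 \cdot 2^{2}\right) + \frac{26}{315}\right)^{2} = \left(\left(1 + 2 \cdot 4\right) + \frac{26}{315}\right)^{2} = \left(\left(1 + 8\right) + \frac{26}{315}\right)^{2} = \left(9 + \frac{26}{315}\right)^{2} = \left(\frac{2861}{315}\right)^{2} = \frac{8185321}{99225}$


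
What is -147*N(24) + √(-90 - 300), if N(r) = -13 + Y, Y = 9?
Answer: 588 + I*√390 ≈ 588.0 + 19.748*I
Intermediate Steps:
N(r) = -4 (N(r) = -13 + 9 = -4)
-147*N(24) + √(-90 - 300) = -147*(-4) + √(-90 - 300) = 588 + √(-390) = 588 + I*√390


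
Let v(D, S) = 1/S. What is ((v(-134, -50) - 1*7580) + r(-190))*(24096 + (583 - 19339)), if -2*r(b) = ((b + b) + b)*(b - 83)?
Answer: -2279780034/5 ≈ -4.5596e+8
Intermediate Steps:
r(b) = -3*b*(-83 + b)/2 (r(b) = -((b + b) + b)*(b - 83)/2 = -(2*b + b)*(-83 + b)/2 = -3*b*(-83 + b)/2)
((v(-134, -50) - 1*7580) + r(-190))*(24096 + (583 - 19339)) = ((1/(-50) - 1*7580) + (3/2)*(-190)*(83 - 1*(-190)))*(24096 + (583 - 19339)) = ((-1/50 - 7580) + (3/2)*(-190)*(83 + 190))*(24096 - 18756) = (-379001/50 + (3/2)*(-190)*273)*5340 = (-379001/50 - 77805)*5340 = -4269251/50*5340 = -2279780034/5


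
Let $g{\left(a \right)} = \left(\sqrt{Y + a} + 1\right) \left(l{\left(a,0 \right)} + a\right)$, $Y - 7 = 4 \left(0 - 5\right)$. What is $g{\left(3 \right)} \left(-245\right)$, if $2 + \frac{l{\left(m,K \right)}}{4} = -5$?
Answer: $6125 + 6125 i \sqrt{10} \approx 6125.0 + 19369.0 i$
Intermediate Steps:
$l{\left(m,K \right)} = -28$ ($l{\left(m,K \right)} = -8 + 4 \left(-5\right) = -8 - 20 = -28$)
$Y = -13$ ($Y = 7 + 4 \left(0 - 5\right) = 7 + 4 \left(-5\right) = 7 - 20 = -13$)
$g{\left(a \right)} = \left(1 + \sqrt{-13 + a}\right) \left(-28 + a\right)$ ($g{\left(a \right)} = \left(\sqrt{-13 + a} + 1\right) \left(-28 + a\right) = \left(1 + \sqrt{-13 + a}\right) \left(-28 + a\right)$)
$g{\left(3 \right)} \left(-245\right) = \left(-28 + 3 - 28 \sqrt{-13 + 3} + 3 \sqrt{-13 + 3}\right) \left(-245\right) = \left(-28 + 3 - 28 \sqrt{-10} + 3 \sqrt{-10}\right) \left(-245\right) = \left(-28 + 3 - 28 i \sqrt{10} + 3 i \sqrt{10}\right) \left(-245\right) = \left(-25 - 25 i \sqrt{10}\right) \left(-245\right) = 6125 + 6125 i \sqrt{10}$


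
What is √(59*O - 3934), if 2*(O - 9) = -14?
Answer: 6*I*√106 ≈ 61.774*I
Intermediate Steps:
O = 2 (O = 9 + (½)*(-14) = 9 - 7 = 2)
√(59*O - 3934) = √(59*2 - 3934) = √(118 - 3934) = √(-3816) = 6*I*√106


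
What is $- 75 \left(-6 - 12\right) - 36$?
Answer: $1314$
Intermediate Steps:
$- 75 \left(-6 - 12\right) - 36 = \left(-75\right) \left(-18\right) - 36 = 1350 - 36 = 1314$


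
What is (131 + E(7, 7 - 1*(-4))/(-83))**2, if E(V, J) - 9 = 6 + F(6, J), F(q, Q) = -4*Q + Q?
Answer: 118613881/6889 ≈ 17218.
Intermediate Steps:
F(q, Q) = -3*Q
E(V, J) = 15 - 3*J (E(V, J) = 9 + (6 - 3*J) = 15 - 3*J)
(131 + E(7, 7 - 1*(-4))/(-83))**2 = (131 + (15 - 3*(7 - 1*(-4)))/(-83))**2 = (131 + (15 - 3*(7 + 4))*(-1/83))**2 = (131 + (15 - 3*11)*(-1/83))**2 = (131 + (15 - 33)*(-1/83))**2 = (131 - 18*(-1/83))**2 = (131 + 18/83)**2 = (10891/83)**2 = 118613881/6889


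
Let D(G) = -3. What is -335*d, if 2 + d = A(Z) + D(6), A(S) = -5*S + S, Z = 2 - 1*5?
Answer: -2345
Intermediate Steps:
Z = -3 (Z = 2 - 5 = -3)
A(S) = -4*S
d = 7 (d = -2 + (-4*(-3) - 3) = -2 + (12 - 3) = -2 + 9 = 7)
-335*d = -335*7 = -2345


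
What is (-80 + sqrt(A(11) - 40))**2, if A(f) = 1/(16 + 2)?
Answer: (480 - I*sqrt(1438))**2/36 ≈ 6360.1 - 1011.2*I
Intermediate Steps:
A(f) = 1/18
(-80 + sqrt(A(11) - 40))**2 = (-80 + sqrt(1/18 - 40))**2 = (-80 + sqrt(-719/18))**2 = (-80 + I*sqrt(1438)/6)**2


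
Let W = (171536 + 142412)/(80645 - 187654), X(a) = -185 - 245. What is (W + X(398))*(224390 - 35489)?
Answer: -8751371148018/107009 ≈ -8.1782e+7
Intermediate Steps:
X(a) = -430
W = -313948/107009 (W = 313948/(-107009) = 313948*(-1/107009) = -313948/107009 ≈ -2.9338)
(W + X(398))*(224390 - 35489) = (-313948/107009 - 430)*(224390 - 35489) = -46327818/107009*188901 = -8751371148018/107009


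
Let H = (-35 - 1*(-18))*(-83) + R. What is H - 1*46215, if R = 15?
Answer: -44789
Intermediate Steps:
H = 1426 (H = (-35 - 1*(-18))*(-83) + 15 = (-35 + 18)*(-83) + 15 = -17*(-83) + 15 = 1411 + 15 = 1426)
H - 1*46215 = 1426 - 1*46215 = 1426 - 46215 = -44789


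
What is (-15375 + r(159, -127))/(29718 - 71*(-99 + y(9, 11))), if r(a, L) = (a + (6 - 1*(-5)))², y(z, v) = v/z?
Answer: 121725/329942 ≈ 0.36893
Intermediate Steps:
r(a, L) = (11 + a)² (r(a, L) = (a + (6 + 5))² = (a + 11)² = (11 + a)²)
(-15375 + r(159, -127))/(29718 - 71*(-99 + y(9, 11))) = (-15375 + (11 + 159)²)/(29718 - 71*(-99 + 11/9)) = (-15375 + 170²)/(29718 - 71*(-99 + 11*(⅑))) = (-15375 + 28900)/(29718 - 71*(-99 + 11/9)) = 13525/(29718 - 71*(-880/9)) = 13525/(29718 + 62480/9) = 13525/(329942/9) = 13525*(9/329942) = 121725/329942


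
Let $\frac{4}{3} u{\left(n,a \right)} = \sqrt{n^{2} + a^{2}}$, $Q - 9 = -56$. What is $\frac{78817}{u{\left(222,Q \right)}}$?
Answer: $\frac{315268 \sqrt{51493}}{154479} \approx 463.11$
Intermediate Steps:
$Q = -47$ ($Q = 9 - 56 = -47$)
$u{\left(n,a \right)} = \frac{3 \sqrt{a^{2} + n^{2}}}{4}$ ($u{\left(n,a \right)} = \frac{3 \sqrt{n^{2} + a^{2}}}{4} = \frac{3 \sqrt{a^{2} + n^{2}}}{4}$)
$\frac{78817}{u{\left(222,Q \right)}} = \frac{78817}{\frac{3}{4} \sqrt{\left(-47\right)^{2} + 222^{2}}} = \frac{78817}{\frac{3}{4} \sqrt{2209 + 49284}} = \frac{78817}{\frac{3}{4} \sqrt{51493}} = 78817 \frac{4 \sqrt{51493}}{154479} = \frac{315268 \sqrt{51493}}{154479}$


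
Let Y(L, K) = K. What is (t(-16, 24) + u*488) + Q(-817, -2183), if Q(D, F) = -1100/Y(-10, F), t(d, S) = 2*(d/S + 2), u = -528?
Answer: -1687420772/6549 ≈ -2.5766e+5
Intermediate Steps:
t(d, S) = 4 + 2*d/S (t(d, S) = 2*(2 + d/S) = 4 + 2*d/S)
Q(D, F) = -1100/F
(t(-16, 24) + u*488) + Q(-817, -2183) = ((4 + 2*(-16)/24) - 528*488) - 1100/(-2183) = ((4 + 2*(-16)*(1/24)) - 257664) - 1100*(-1/2183) = ((4 - 4/3) - 257664) + 1100/2183 = (8/3 - 257664) + 1100/2183 = -772984/3 + 1100/2183 = -1687420772/6549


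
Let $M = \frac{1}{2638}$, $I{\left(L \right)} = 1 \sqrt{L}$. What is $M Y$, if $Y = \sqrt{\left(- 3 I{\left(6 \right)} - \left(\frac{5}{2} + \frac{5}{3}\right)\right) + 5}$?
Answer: $\frac{\sqrt{30 - 108 \sqrt{6}}}{15828} \approx 0.00096758 i$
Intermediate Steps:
$I{\left(L \right)} = \sqrt{L}$
$M = \frac{1}{2638} \approx 0.00037907$
$Y = \sqrt{\frac{5}{6} - 3 \sqrt{6}}$ ($Y = \sqrt{\left(- 3 \sqrt{6} - \left(\frac{5}{2} + \frac{5}{3}\right)\right) + 5} = \sqrt{\left(- 3 \sqrt{6} - \frac{25}{6}\right) + 5} = \sqrt{\left(- \frac{25}{6} - 3 \sqrt{6}\right) + 5} = \sqrt{\frac{5}{6} - 3 \sqrt{6}} \approx 2.5525 i$)
$M Y = \frac{\frac{1}{6} \sqrt{30 - 108 \sqrt{6}}}{2638} = \frac{\sqrt{30 - 108 \sqrt{6}}}{15828}$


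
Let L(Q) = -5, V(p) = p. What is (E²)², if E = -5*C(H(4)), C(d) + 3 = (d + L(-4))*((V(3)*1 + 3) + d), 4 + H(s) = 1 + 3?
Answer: 741200625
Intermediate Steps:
H(s) = 0 (H(s) = -4 + (1 + 3) = -4 + 4 = 0)
C(d) = -3 + (-5 + d)*(6 + d) (C(d) = -3 + (d - 5)*((3*1 + 3) + d) = -3 + (-5 + d)*((3 + 3) + d) = -3 + (-5 + d)*(6 + d))
E = 165 (E = -5*(-33 + 0 + 0²) = -5*(-33 + 0 + 0) = -5*(-33) = 165)
(E²)² = (165²)² = 27225² = 741200625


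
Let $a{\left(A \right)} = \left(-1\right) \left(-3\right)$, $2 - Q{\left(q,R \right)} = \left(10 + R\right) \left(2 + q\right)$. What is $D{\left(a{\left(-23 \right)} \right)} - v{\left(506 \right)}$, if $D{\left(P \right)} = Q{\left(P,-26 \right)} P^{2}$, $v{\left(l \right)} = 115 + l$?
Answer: $117$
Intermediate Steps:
$Q{\left(q,R \right)} = 2 - \left(2 + q\right) \left(10 + R\right)$ ($Q{\left(q,R \right)} = 2 - \left(10 + R\right) \left(2 + q\right) = 2 - \left(2 + q\right) \left(10 + R\right)$)
$a{\left(A \right)} = 3$
$D{\left(P \right)} = P^{2} \left(34 + 16 P\right)$ ($D{\left(P \right)} = \left(-18 - 10 P - -52 - - 26 P\right) P^{2} = \left(-18 - 10 P + 52 + 26 P\right) P^{2} = \left(34 + 16 P\right) P^{2} = P^{2} \left(34 + 16 P\right)$)
$D{\left(a{\left(-23 \right)} \right)} - v{\left(506 \right)} = 3^{2} \left(34 + 16 \cdot 3\right) - \left(115 + 506\right) = 9 \left(34 + 48\right) - 621 = 9 \cdot 82 - 621 = 738 - 621 = 117$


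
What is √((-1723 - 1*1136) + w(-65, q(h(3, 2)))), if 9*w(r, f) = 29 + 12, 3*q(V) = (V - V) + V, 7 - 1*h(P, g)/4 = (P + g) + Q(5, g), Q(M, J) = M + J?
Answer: I*√25690/3 ≈ 53.427*I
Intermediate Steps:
Q(M, J) = J + M
h(P, g) = 8 - 8*g - 4*P (h(P, g) = 28 - 4*((P + g) + (g + 5)) = 28 - 4*((P + g) + (5 + g)) = 28 - 4*(5 + P + 2*g) = 28 + (-20 - 8*g - 4*P) = 8 - 8*g - 4*P)
q(V) = V/3 (q(V) = ((V - V) + V)/3 = (0 + V)/3 = V/3)
w(r, f) = 41/9 (w(r, f) = (29 + 12)/9 = (⅑)*41 = 41/9)
√((-1723 - 1*1136) + w(-65, q(h(3, 2)))) = √((-1723 - 1*1136) + 41/9) = √((-1723 - 1136) + 41/9) = √(-2859 + 41/9) = √(-25690/9) = I*√25690/3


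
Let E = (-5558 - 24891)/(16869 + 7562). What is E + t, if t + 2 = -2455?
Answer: -60057416/24431 ≈ -2458.2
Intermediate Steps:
t = -2457 (t = -2 - 2455 = -2457)
E = -30449/24431 ≈ -1.2463
E + t = -30449/24431 - 2457 = -60057416/24431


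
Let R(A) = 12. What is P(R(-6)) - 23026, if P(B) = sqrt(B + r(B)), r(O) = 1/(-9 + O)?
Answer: -23026 + sqrt(111)/3 ≈ -23023.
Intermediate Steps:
P(B) = sqrt(B + 1/(-9 + B))
P(R(-6)) - 23026 = sqrt((1 + 12*(-9 + 12))/(-9 + 12)) - 23026 = sqrt((1 + 12*3)/3) - 23026 = sqrt((1 + 36)/3) - 23026 = sqrt((1/3)*37) - 23026 = sqrt(37/3) - 23026 = sqrt(111)/3 - 23026 = -23026 + sqrt(111)/3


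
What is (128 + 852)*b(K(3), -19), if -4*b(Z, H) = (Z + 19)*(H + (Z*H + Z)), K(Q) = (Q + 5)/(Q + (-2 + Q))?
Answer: 282975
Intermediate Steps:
K(Q) = (5 + Q)/(-2 + 2*Q)
b(Z, H) = -(19 + Z)*(H + Z + H*Z)/4 (b(Z, H) = -(Z + 19)*(H + (Z*H + Z))/4 = -(19 + Z)*(H + (H*Z + Z))/4 = -(19 + Z)*(H + (Z + H*Z))/4 = -(19 + Z)*(H + Z + H*Z)/4)
(128 + 852)*b(K(3), -19) = (128 + 852)*(-19/4*(-19) - 19*(5 + 3)/(8*(-1 + 3)) - (5 + 3)²/(4*(-1 + 3)²)/4 - 5*(-19)*(5 + 3)/(2*(-1 + 3)) - ¼*(-19)*((5 + 3)/(2*(-1 + 3)))²) = 980*(361/4 - 19*8/(8*2) - ((½)*8/2)²/4 - 5*(-19)*(½)*8/2 - ¼*(-19)*((½)*8/2)²) = 980*(361/4 - 19*8/(8*2) - ((½)*(½)*8)²/4 - 5*(-19)*(½)*(½)*8 - ¼*(-19)*((½)*(½)*8)²) = 980*(361/4 - 19/4*2 - ¼*2² - 5*(-19)*2 - ¼*(-19)*2²) = 980*(361/4 - 19/2 - ¼*4 + 190 - ¼*(-19)*4) = 980*(361/4 - 19/2 - 1 + 190 + 19) = 980*(1155/4) = 282975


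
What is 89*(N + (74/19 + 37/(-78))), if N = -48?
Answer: -5879963/1482 ≈ -3967.6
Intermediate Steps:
89*(N + (74/19 + 37/(-78))) = 89*(-48 + (74/19 + 37/(-78))) = 89*(-48 + (74*(1/19) + 37*(-1/78))) = 89*(-48 + (74/19 - 37/78)) = 89*(-48 + 5069/1482) = 89*(-66067/1482) = -5879963/1482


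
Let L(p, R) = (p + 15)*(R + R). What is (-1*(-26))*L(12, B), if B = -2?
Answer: -2808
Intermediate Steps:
L(p, R) = 2*R*(15 + p) (L(p, R) = (15 + p)*(2*R) = 2*R*(15 + p))
(-1*(-26))*L(12, B) = (-1*(-26))*(2*(-2)*(15 + 12)) = 26*(2*(-2)*27) = 26*(-108) = -2808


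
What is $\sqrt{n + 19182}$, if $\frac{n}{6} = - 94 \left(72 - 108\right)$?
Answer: $\sqrt{39486} \approx 198.71$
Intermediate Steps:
$n = 20304$ ($n = 6 \left(- 94 \left(72 - 108\right)\right) = 6 \left(\left(-94\right) \left(-36\right)\right) = 6 \cdot 3384 = 20304$)
$\sqrt{n + 19182} = \sqrt{20304 + 19182} = \sqrt{39486}$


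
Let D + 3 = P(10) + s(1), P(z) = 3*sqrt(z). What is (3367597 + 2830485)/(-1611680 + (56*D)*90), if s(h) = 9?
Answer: -1093961473/278869010 - 83674107*sqrt(10)/2230952080 ≈ -4.0415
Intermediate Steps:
D = 6 + 3*sqrt(10) (D = -3 + (3*sqrt(10) + 9) = -3 + (9 + 3*sqrt(10)) = 6 + 3*sqrt(10) ≈ 15.487)
(3367597 + 2830485)/(-1611680 + (56*D)*90) = (3367597 + 2830485)/(-1611680 + (56*(6 + 3*sqrt(10)))*90) = 6198082/(-1611680 + (336 + 168*sqrt(10))*90) = 6198082/(-1611680 + (30240 + 15120*sqrt(10))) = 6198082/(-1581440 + 15120*sqrt(10))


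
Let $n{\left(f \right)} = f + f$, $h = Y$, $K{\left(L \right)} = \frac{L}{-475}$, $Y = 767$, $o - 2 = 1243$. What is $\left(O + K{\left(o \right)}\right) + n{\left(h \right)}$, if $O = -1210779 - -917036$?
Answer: $- \frac{27760104}{95} \approx -2.9221 \cdot 10^{5}$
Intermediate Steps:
$o = 1245$ ($o = 2 + 1243 = 1245$)
$O = -293743$ ($O = -1210779 + 917036 = -293743$)
$K{\left(L \right)} = - \frac{L}{475}$ ($K{\left(L \right)} = L \left(- \frac{1}{475}\right) = - \frac{L}{475}$)
$h = 767$
$n{\left(f \right)} = 2 f$
$\left(O + K{\left(o \right)}\right) + n{\left(h \right)} = \left(-293743 - \frac{249}{95}\right) + 2 \cdot 767 = \left(-293743 - \frac{249}{95}\right) + 1534 = - \frac{27905834}{95} + 1534 = - \frac{27760104}{95}$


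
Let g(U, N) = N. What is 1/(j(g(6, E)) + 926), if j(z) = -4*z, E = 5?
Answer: 1/906 ≈ 0.0011038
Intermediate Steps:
1/(j(g(6, E)) + 926) = 1/(-4*5 + 926) = 1/(-20 + 926) = 1/906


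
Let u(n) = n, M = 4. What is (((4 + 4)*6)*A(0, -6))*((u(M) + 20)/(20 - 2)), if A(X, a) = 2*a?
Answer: -768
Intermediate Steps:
(((4 + 4)*6)*A(0, -6))*((u(M) + 20)/(20 - 2)) = (((4 + 4)*6)*(2*(-6)))*((4 + 20)/(20 - 2)) = ((8*6)*(-12))*(24/18) = (48*(-12))*(24*(1/18)) = -576*4/3 = -768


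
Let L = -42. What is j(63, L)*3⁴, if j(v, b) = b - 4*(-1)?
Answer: -3078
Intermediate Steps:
j(v, b) = 4 + b (j(v, b) = b + 4 = 4 + b)
j(63, L)*3⁴ = (4 - 42)*3⁴ = -38*81 = -3078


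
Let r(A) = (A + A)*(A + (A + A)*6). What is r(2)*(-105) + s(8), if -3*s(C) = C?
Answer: -32768/3 ≈ -10923.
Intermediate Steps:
s(C) = -C/3
r(A) = 26*A**2 (r(A) = (2*A)*(A + (2*A)*6) = (2*A)*(A + 12*A) = (2*A)*(13*A) = 26*A**2)
r(2)*(-105) + s(8) = (26*2**2)*(-105) - 1/3*8 = (26*4)*(-105) - 8/3 = 104*(-105) - 8/3 = -10920 - 8/3 = -32768/3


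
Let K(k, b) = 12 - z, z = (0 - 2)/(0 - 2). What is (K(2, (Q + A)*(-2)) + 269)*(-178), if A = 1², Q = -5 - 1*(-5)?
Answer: -49840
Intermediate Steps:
z = 1 (z = -2/(-2) = -2*(-½) = 1)
Q = 0 (Q = -5 + 5 = 0)
A = 1
K(k, b) = 11 (K(k, b) = 12 - 1*1 = 12 - 1 = 11)
(K(2, (Q + A)*(-2)) + 269)*(-178) = (11 + 269)*(-178) = 280*(-178) = -49840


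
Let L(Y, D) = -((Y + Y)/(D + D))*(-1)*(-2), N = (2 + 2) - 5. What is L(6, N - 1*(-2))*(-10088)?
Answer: 121056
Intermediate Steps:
N = -1 (N = 4 - 5 = -1)
L(Y, D) = -2*Y/D (L(Y, D) = -((2*Y)/((2*D)))*(-1)*(-2) = -((2*Y)*(1/(2*D)))*(-1)*(-2) = -(Y/D)*(-1)*(-2) = -(-Y/D)*(-2) = -2*Y/D)
L(6, N - 1*(-2))*(-10088) = -2*6/(-1 - 1*(-2))*(-10088) = -2*6/(-1 + 2)*(-10088) = -2*6/1*(-10088) = -2*6*1*(-10088) = -12*(-10088) = 121056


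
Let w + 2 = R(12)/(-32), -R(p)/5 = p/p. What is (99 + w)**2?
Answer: 9665881/1024 ≈ 9439.3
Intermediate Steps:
R(p) = -5 (R(p) = -5*p/p = -5*1 = -5)
w = -59/32 (w = -2 - 5/(-32) = -2 - 5*(-1/32) = -2 + 5/32 = -59/32 ≈ -1.8438)
(99 + w)**2 = (99 - 59/32)**2 = (3109/32)**2 = 9665881/1024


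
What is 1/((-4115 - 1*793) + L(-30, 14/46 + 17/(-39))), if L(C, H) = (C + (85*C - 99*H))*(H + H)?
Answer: -89401/378401396 ≈ -0.00023626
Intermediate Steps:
L(C, H) = 2*H*(-99*H + 86*C) (L(C, H) = (C + (-99*H + 85*C))*(2*H) = (-99*H + 86*C)*(2*H) = 2*H*(-99*H + 86*C))
1/((-4115 - 1*793) + L(-30, 14/46 + 17/(-39))) = 1/((-4115 - 1*793) + 2*(14/46 + 17/(-39))*(-99*(14/46 + 17/(-39)) + 86*(-30))) = 1/((-4115 - 793) + 2*(14*(1/46) + 17*(-1/39))*(-99*(14*(1/46) + 17*(-1/39)) - 2580)) = 1/(-4908 + 2*(7/23 - 17/39)*(-99*(7/23 - 17/39) - 2580)) = 1/(-4908 + 2*(-118/897)*(-99*(-118/897) - 2580)) = 1/(-4908 + 2*(-118/897)*(3894/299 - 2580)) = 1/(-4908 + 2*(-118/897)*(-767526/299)) = 1/(-4908 + 60378712/89401) = 1/(-378401396/89401) = -89401/378401396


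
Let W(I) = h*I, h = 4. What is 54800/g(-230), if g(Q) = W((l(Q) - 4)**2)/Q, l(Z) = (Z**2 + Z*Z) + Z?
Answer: -787750/2786045089 ≈ -0.00028275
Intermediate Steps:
l(Z) = Z + 2*Z**2 (l(Z) = (Z**2 + Z**2) + Z = 2*Z**2 + Z = Z + 2*Z**2)
W(I) = 4*I
g(Q) = 4*(-4 + Q*(1 + 2*Q))**2/Q (g(Q) = (4*(Q*(1 + 2*Q) - 4)**2)/Q = (4*(-4 + Q*(1 + 2*Q))**2)/Q = 4*(-4 + Q*(1 + 2*Q))**2/Q)
54800/g(-230) = 54800/((4*(-4 - 230*(1 + 2*(-230)))**2/(-230))) = 54800/((4*(-1/230)*(-4 - 230*(1 - 460))**2)) = 54800/((4*(-1/230)*(-4 - 230*(-459))**2)) = 54800/((4*(-1/230)*(-4 + 105570)**2)) = 54800/((4*(-1/230)*105566**2)) = 54800/((4*(-1/230)*11144180356)) = 54800/(-22288360712/115) = 54800*(-115/22288360712) = -787750/2786045089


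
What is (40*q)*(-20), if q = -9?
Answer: 7200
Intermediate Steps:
(40*q)*(-20) = (40*(-9))*(-20) = -360*(-20) = 7200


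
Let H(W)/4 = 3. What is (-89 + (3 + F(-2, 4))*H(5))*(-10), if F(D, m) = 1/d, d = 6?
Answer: 510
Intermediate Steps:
H(W) = 12 (H(W) = 4*3 = 12)
F(D, m) = ⅙ (F(D, m) = 1/6 = ⅙)
(-89 + (3 + F(-2, 4))*H(5))*(-10) = (-89 + (3 + ⅙)*12)*(-10) = (-89 + (19/6)*12)*(-10) = (-89 + 38)*(-10) = -51*(-10) = 510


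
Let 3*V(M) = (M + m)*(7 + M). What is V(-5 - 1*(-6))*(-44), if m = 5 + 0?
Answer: -704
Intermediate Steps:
m = 5
V(M) = (5 + M)*(7 + M)/3 (V(M) = ((M + 5)*(7 + M))/3 = ((5 + M)*(7 + M))/3 = (5 + M)*(7 + M)/3)
V(-5 - 1*(-6))*(-44) = (35/3 + 4*(-5 - 1*(-6)) + (-5 - 1*(-6))²/3)*(-44) = (35/3 + 4*(-5 + 6) + (-5 + 6)²/3)*(-44) = (35/3 + 4*1 + (⅓)*1²)*(-44) = (35/3 + 4 + (⅓)*1)*(-44) = (35/3 + 4 + ⅓)*(-44) = 16*(-44) = -704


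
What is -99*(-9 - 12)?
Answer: 2079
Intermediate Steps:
-99*(-9 - 12) = -99*(-21) = 2079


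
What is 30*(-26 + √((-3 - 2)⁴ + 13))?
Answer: -780 + 30*√638 ≈ -22.240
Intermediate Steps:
30*(-26 + √((-3 - 2)⁴ + 13)) = 30*(-26 + √((-5)⁴ + 13)) = 30*(-26 + √(625 + 13)) = 30*(-26 + √638) = -780 + 30*√638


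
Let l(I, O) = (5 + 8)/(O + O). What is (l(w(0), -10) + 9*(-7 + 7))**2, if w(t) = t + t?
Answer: 169/400 ≈ 0.42250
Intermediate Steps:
w(t) = 2*t
l(I, O) = 13/(2*O) (l(I, O) = 13/((2*O)) = 13*(1/(2*O)) = 13/(2*O))
(l(w(0), -10) + 9*(-7 + 7))**2 = ((13/2)/(-10) + 9*(-7 + 7))**2 = ((13/2)*(-1/10) + 9*0)**2 = (-13/20 + 0)**2 = (-13/20)**2 = 169/400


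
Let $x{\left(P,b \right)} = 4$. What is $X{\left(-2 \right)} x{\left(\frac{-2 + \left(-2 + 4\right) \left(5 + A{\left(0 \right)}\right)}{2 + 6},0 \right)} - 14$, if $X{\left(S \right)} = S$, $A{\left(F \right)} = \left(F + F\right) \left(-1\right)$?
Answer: $-22$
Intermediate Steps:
$A{\left(F \right)} = - 2 F$ ($A{\left(F \right)} = 2 F \left(-1\right) = - 2 F$)
$X{\left(-2 \right)} x{\left(\frac{-2 + \left(-2 + 4\right) \left(5 + A{\left(0 \right)}\right)}{2 + 6},0 \right)} - 14 = \left(-2\right) 4 - 14 = -8 - 14 = -22$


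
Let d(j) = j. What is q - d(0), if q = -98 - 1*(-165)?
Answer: 67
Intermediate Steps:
q = 67 (q = -98 + 165 = 67)
q - d(0) = 67 - 1*0 = 67 + 0 = 67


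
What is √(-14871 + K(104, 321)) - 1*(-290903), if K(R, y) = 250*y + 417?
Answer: 290903 + 2*√16449 ≈ 2.9116e+5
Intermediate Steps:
K(R, y) = 417 + 250*y
√(-14871 + K(104, 321)) - 1*(-290903) = √(-14871 + (417 + 250*321)) - 1*(-290903) = √(-14871 + (417 + 80250)) + 290903 = √(-14871 + 80667) + 290903 = √65796 + 290903 = 2*√16449 + 290903 = 290903 + 2*√16449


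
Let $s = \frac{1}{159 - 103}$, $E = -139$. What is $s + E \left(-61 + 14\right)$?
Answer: $\frac{365849}{56} \approx 6533.0$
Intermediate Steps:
$s = \frac{1}{56} \approx 0.017857$
$s + E \left(-61 + 14\right) = \frac{1}{56} - 139 \left(-61 + 14\right) = \frac{1}{56} - -6533 = \frac{1}{56} + 6533 = \frac{365849}{56}$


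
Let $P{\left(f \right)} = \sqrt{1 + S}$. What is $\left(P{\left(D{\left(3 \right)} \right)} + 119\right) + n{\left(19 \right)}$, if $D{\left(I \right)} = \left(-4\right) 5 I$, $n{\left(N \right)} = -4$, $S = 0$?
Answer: $116$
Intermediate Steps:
$D{\left(I \right)} = - 20 I$
$P{\left(f \right)} = 1$ ($P{\left(f \right)} = \sqrt{1 + 0} = \sqrt{1} = 1$)
$\left(P{\left(D{\left(3 \right)} \right)} + 119\right) + n{\left(19 \right)} = \left(1 + 119\right) - 4 = 120 - 4 = 116$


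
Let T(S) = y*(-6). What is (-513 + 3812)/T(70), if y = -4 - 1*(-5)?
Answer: -3299/6 ≈ -549.83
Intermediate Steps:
y = 1 (y = -4 + 5 = 1)
T(S) = -6 (T(S) = 1*(-6) = -6)
(-513 + 3812)/T(70) = (-513 + 3812)/(-6) = 3299*(-⅙) = -3299/6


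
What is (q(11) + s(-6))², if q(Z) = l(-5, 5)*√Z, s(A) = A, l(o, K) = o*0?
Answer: 36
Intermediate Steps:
l(o, K) = 0
q(Z) = 0 (q(Z) = 0*√Z = 0)
(q(11) + s(-6))² = (0 - 6)² = (-6)² = 36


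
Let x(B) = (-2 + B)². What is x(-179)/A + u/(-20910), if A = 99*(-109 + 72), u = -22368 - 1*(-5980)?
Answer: -6127483/750915 ≈ -8.1600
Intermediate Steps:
u = -16388 (u = -22368 + 5980 = -16388)
A = -3663 (A = 99*(-37) = -3663)
x(-179)/A + u/(-20910) = (-2 - 179)²/(-3663) - 16388/(-20910) = (-181)²*(-1/3663) - 16388*(-1/20910) = 32761*(-1/3663) + 482/615 = -32761/3663 + 482/615 = -6127483/750915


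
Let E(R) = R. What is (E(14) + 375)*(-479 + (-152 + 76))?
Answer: -215895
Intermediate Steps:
(E(14) + 375)*(-479 + (-152 + 76)) = (14 + 375)*(-479 + (-152 + 76)) = 389*(-479 - 76) = 389*(-555) = -215895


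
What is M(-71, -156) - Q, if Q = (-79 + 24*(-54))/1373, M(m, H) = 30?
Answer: 42565/1373 ≈ 31.001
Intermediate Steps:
Q = -1375/1373 (Q = (-79 - 1296)*(1/1373) = -1375*1/1373 = -1375/1373 ≈ -1.0015)
M(-71, -156) - Q = 30 - 1*(-1375/1373) = 30 + 1375/1373 = 42565/1373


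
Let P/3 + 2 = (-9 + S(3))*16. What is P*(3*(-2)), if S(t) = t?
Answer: 1764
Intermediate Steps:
P = -294 (P = -6 + 3*((-9 + 3)*16) = -6 + 3*(-6*16) = -6 + 3*(-96) = -6 - 288 = -294)
P*(3*(-2)) = -882*(-2) = -294*(-6) = 1764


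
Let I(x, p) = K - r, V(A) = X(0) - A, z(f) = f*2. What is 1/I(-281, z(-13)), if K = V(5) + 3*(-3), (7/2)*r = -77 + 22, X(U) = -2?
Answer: -7/2 ≈ -3.5000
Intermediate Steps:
z(f) = 2*f
V(A) = -2 - A
r = -110/7 (r = 2*(-77 + 22)/7 = (2/7)*(-55) = -110/7 ≈ -15.714)
K = -16 (K = (-2 - 1*5) + 3*(-3) = (-2 - 5) - 9 = -7 - 9 = -16)
I(x, p) = -2/7 (I(x, p) = -16 - 1*(-110/7) = -16 + 110/7 = -2/7)
1/I(-281, z(-13)) = 1/(-2/7) = -7/2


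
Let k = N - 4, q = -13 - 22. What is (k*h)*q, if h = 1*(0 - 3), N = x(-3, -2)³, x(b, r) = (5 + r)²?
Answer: 76125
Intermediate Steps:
N = 729 (N = ((5 - 2)²)³ = (3²)³ = 9³ = 729)
q = -35
k = 725 (k = 729 - 4 = 725)
h = -3 (h = 1*(-3) = -3)
(k*h)*q = (725*(-3))*(-35) = -2175*(-35) = 76125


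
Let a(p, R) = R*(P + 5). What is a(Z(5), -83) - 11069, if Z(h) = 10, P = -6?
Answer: -10986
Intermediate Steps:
a(p, R) = -R (a(p, R) = R*(-6 + 5) = R*(-1) = -R)
a(Z(5), -83) - 11069 = -1*(-83) - 11069 = 83 - 11069 = -10986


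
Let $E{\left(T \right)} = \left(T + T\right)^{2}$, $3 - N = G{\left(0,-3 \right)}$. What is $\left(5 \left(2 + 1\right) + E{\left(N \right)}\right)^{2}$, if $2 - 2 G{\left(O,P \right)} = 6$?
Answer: $13225$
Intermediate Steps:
$G{\left(O,P \right)} = -2$ ($G{\left(O,P \right)} = 1 - 3 = -2$)
$N = 5$ ($N = 3 - -2 = 3 + 2 = 5$)
$E{\left(T \right)} = 4 T^{2}$ ($E{\left(T \right)} = \left(2 T\right)^{2} = 4 T^{2}$)
$\left(5 \left(2 + 1\right) + E{\left(N \right)}\right)^{2} = \left(5 \left(2 + 1\right) + 4 \cdot 5^{2}\right)^{2} = \left(5 \cdot 3 + 4 \cdot 25\right)^{2} = \left(15 + 100\right)^{2} = 115^{2} = 13225$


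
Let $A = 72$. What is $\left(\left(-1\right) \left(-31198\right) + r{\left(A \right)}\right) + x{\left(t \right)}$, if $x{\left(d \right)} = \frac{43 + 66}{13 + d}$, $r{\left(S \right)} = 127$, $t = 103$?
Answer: $\frac{3633809}{116} \approx 31326.0$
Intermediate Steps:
$x{\left(d \right)} = \frac{109}{13 + d}$
$\left(\left(-1\right) \left(-31198\right) + r{\left(A \right)}\right) + x{\left(t \right)} = \left(\left(-1\right) \left(-31198\right) + 127\right) + \frac{109}{13 + 103} = \left(31198 + 127\right) + \frac{109}{116} = 31325 + 109 \cdot \frac{1}{116} = 31325 + \frac{109}{116} = \frac{3633809}{116}$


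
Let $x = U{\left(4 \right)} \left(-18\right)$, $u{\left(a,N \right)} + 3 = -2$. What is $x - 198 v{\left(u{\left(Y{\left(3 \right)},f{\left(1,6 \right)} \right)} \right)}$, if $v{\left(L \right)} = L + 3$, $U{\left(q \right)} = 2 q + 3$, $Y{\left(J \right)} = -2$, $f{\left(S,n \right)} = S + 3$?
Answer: $198$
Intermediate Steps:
$f{\left(S,n \right)} = 3 + S$
$u{\left(a,N \right)} = -5$ ($u{\left(a,N \right)} = -3 - 2 = -5$)
$U{\left(q \right)} = 3 + 2 q$
$v{\left(L \right)} = 3 + L$
$x = -198$ ($x = \left(3 + 2 \cdot 4\right) \left(-18\right) = \left(3 + 8\right) \left(-18\right) = 11 \left(-18\right) = -198$)
$x - 198 v{\left(u{\left(Y{\left(3 \right)},f{\left(1,6 \right)} \right)} \right)} = -198 - 198 \left(3 - 5\right) = -198 - -396 = -198 + 396 = 198$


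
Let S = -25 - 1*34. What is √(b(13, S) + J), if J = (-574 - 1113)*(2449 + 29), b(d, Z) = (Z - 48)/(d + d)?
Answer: I*√2825943718/26 ≈ 2044.6*I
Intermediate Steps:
S = -59 (S = -25 - 34 = -59)
b(d, Z) = (-48 + Z)/(2*d) (b(d, Z) = (-48 + Z)/((2*d)) = (-48 + Z)*(1/(2*d)) = (-48 + Z)/(2*d))
J = -4180386 (J = -1687*2478 = -4180386)
√(b(13, S) + J) = √((½)*(-48 - 59)/13 - 4180386) = √((½)*(1/13)*(-107) - 4180386) = √(-107/26 - 4180386) = √(-108690143/26) = I*√2825943718/26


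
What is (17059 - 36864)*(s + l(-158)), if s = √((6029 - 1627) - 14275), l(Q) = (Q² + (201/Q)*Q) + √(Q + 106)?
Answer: -498392825 - 59415*I*√1097 - 39610*I*√13 ≈ -4.9839e+8 - 2.1107e+6*I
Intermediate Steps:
l(Q) = 201 + Q² + √(106 + Q) (l(Q) = (Q² + 201) + √(106 + Q) = (201 + Q²) + √(106 + Q) = 201 + Q² + √(106 + Q))
s = 3*I*√1097 (s = √(4402 - 14275) = √(-9873) = 3*I*√1097 ≈ 99.363*I)
(17059 - 36864)*(s + l(-158)) = (17059 - 36864)*(3*I*√1097 + (201 + (-158)² + √(106 - 158))) = -19805*(3*I*√1097 + (201 + 24964 + √(-52))) = -19805*(3*I*√1097 + (201 + 24964 + 2*I*√13)) = -19805*(3*I*√1097 + (25165 + 2*I*√13)) = -19805*(25165 + 2*I*√13 + 3*I*√1097) = -498392825 - 59415*I*√1097 - 39610*I*√13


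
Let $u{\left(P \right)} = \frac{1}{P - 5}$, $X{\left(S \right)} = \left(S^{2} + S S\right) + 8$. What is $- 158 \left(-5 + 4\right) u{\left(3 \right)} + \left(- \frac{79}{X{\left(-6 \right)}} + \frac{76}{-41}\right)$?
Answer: $- \frac{268439}{3280} \approx -81.841$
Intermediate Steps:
$X{\left(S \right)} = 8 + 2 S^{2}$ ($X{\left(S \right)} = \left(S^{2} + S^{2}\right) + 8 = 2 S^{2} + 8 = 8 + 2 S^{2}$)
$u{\left(P \right)} = \frac{1}{-5 + P}$
$- 158 \left(-5 + 4\right) u{\left(3 \right)} + \left(- \frac{79}{X{\left(-6 \right)}} + \frac{76}{-41}\right) = - 158 \frac{-5 + 4}{-5 + 3} - \left(\frac{76}{41} + \frac{79}{8 + 2 \left(-6\right)^{2}}\right) = - 158 \left(- \frac{1}{-2}\right) - \left(\frac{76}{41} + \frac{79}{8 + 2 \cdot 36}\right) = - 158 \left(\left(-1\right) \left(- \frac{1}{2}\right)\right) - \left(\frac{76}{41} + \frac{79}{8 + 72}\right) = \left(-158\right) \frac{1}{2} - \left(\frac{76}{41} + \frac{79}{80}\right) = -79 - \frac{9319}{3280} = - \frac{268439}{3280}$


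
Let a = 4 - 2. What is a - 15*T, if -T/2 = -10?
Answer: -298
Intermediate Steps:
T = 20 (T = -2*(-10) = 20)
a = 2
a - 15*T = 2 - 15*20 = 2 - 300 = -298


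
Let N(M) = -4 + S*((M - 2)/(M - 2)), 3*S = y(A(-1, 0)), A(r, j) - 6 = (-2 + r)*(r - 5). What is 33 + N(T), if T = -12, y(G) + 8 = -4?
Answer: 25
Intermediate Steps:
A(r, j) = 6 + (-5 + r)*(-2 + r) (A(r, j) = 6 + (-2 + r)*(r - 5) = 6 + (-2 + r)*(-5 + r) = 6 + (-5 + r)*(-2 + r))
y(G) = -12 (y(G) = -8 - 4 = -12)
S = -4 (S = (⅓)*(-12) = -4)
N(M) = -8 (N(M) = -4 - 4*(M - 2)/(M - 2) = -4 - 4*(-2 + M)/(-2 + M) = -4 - 4*1 = -4 - 4 = -8)
33 + N(T) = 33 - 8 = 25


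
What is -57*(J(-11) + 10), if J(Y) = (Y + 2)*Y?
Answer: -6213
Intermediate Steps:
J(Y) = Y*(2 + Y) (J(Y) = (2 + Y)*Y = Y*(2 + Y))
-57*(J(-11) + 10) = -57*(-11*(2 - 11) + 10) = -57*(-11*(-9) + 10) = -57*(99 + 10) = -57*109 = -6213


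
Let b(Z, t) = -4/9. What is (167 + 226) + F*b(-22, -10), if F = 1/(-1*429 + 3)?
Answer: 753383/1917 ≈ 393.00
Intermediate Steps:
F = -1/426 (F = 1/(-429 + 3) = 1/(-426) = -1/426 ≈ -0.0023474)
b(Z, t) = -4/9 (b(Z, t) = -4*⅑ = -4/9)
(167 + 226) + F*b(-22, -10) = (167 + 226) - 1/426*(-4/9) = 393 + 2/1917 = 753383/1917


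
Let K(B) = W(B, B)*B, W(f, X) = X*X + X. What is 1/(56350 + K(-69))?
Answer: -1/267398 ≈ -3.7397e-6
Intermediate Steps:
W(f, X) = X + X**2 (W(f, X) = X**2 + X = X + X**2)
K(B) = B**2*(1 + B) (K(B) = (B*(1 + B))*B = B**2*(1 + B))
1/(56350 + K(-69)) = 1/(56350 + (-69)**2*(1 - 69)) = 1/(56350 + 4761*(-68)) = 1/(56350 - 323748) = 1/(-267398) = -1/267398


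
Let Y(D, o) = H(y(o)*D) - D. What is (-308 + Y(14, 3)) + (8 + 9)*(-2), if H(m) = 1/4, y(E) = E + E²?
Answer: -1423/4 ≈ -355.75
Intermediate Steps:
H(m) = ¼
Y(D, o) = ¼ - D
(-308 + Y(14, 3)) + (8 + 9)*(-2) = (-308 + (¼ - 1*14)) + (8 + 9)*(-2) = (-308 + (¼ - 14)) + 17*(-2) = (-308 - 55/4) - 34 = -1287/4 - 34 = -1423/4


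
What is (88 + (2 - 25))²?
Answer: 4225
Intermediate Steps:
(88 + (2 - 25))² = (88 - 23)² = 65² = 4225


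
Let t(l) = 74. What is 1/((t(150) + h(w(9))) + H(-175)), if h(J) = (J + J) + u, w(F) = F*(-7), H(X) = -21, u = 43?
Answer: -1/30 ≈ -0.033333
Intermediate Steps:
w(F) = -7*F
h(J) = 43 + 2*J (h(J) = (J + J) + 43 = 2*J + 43 = 43 + 2*J)
1/((t(150) + h(w(9))) + H(-175)) = 1/((74 + (43 + 2*(-7*9))) - 21) = 1/((74 + (43 + 2*(-63))) - 21) = 1/((74 + (43 - 126)) - 21) = 1/((74 - 83) - 21) = 1/(-9 - 21) = 1/(-30) = -1/30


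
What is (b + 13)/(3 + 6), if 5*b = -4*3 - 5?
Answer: 16/15 ≈ 1.0667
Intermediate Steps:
b = -17/5 (b = (-4*3 - 5)/5 = (-12 - 5)/5 = (⅕)*(-17) = -17/5 ≈ -3.4000)
(b + 13)/(3 + 6) = (-17/5 + 13)/(3 + 6) = (48/5)/9 = (48/5)*(⅑) = 16/15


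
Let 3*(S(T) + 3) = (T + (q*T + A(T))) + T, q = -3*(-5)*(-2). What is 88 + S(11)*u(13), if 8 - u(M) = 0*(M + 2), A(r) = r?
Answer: -728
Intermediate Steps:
u(M) = 8 (u(M) = 8 - 0*(M + 2) = 8 - 0*(2 + M) = 8 - 1*0 = 8 + 0 = 8)
q = -30 (q = 15*(-2) = -30)
S(T) = -3 - 9*T (S(T) = -3 + ((T + (-30*T + T)) + T)/3 = -3 + ((T - 29*T) + T)/3 = -3 + (-28*T + T)/3 = -3 + (-27*T)/3 = -3 - 9*T)
88 + S(11)*u(13) = 88 + (-3 - 9*11)*8 = 88 + (-3 - 99)*8 = 88 - 102*8 = 88 - 816 = -728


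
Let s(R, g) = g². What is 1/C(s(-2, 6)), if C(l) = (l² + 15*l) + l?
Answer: 1/1872 ≈ 0.00053419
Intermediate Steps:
C(l) = l² + 16*l
1/C(s(-2, 6)) = 1/(6²*(16 + 6²)) = 1/(36*(16 + 36)) = 1/(36*52) = 1/1872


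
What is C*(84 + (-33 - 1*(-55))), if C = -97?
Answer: -10282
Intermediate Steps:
C*(84 + (-33 - 1*(-55))) = -97*(84 + (-33 - 1*(-55))) = -97*(84 + (-33 + 55)) = -97*(84 + 22) = -97*106 = -10282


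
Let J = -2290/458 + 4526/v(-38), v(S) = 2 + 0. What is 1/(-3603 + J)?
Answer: -1/1345 ≈ -0.00074349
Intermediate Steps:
v(S) = 2
J = 2258 (J = -2290/458 + 4526/2 = -2290*1/458 + 4526*(1/2) = -5 + 2263 = 2258)
1/(-3603 + J) = 1/(-3603 + 2258) = 1/(-1345) = -1/1345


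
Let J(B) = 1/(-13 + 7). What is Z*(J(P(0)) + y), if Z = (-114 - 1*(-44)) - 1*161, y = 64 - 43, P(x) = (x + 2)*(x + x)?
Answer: -9625/2 ≈ -4812.5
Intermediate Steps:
P(x) = 2*x*(2 + x) (P(x) = (2 + x)*(2*x) = 2*x*(2 + x))
J(B) = -⅙ (J(B) = 1/(-6) = -⅙)
y = 21
Z = -231 (Z = (-114 + 44) - 161 = -70 - 161 = -231)
Z*(J(P(0)) + y) = -231*(-⅙ + 21) = -231*125/6 = -9625/2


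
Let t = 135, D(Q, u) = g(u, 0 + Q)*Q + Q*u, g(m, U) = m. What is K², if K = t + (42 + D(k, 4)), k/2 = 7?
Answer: 83521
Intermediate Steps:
k = 14 (k = 2*7 = 14)
D(Q, u) = 2*Q*u (D(Q, u) = u*Q + Q*u = Q*u + Q*u = 2*Q*u)
K = 289 (K = 135 + (42 + 2*14*4) = 135 + (42 + 112) = 135 + 154 = 289)
K² = 289² = 83521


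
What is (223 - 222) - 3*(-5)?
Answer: 16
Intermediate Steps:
(223 - 222) - 3*(-5) = 1 + 15 = 16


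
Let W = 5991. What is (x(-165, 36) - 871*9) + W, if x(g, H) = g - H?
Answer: -2049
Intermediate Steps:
(x(-165, 36) - 871*9) + W = ((-165 - 1*36) - 871*9) + 5991 = ((-165 - 36) - 7839) + 5991 = (-201 - 7839) + 5991 = -8040 + 5991 = -2049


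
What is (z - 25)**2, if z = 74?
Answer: 2401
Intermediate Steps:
(z - 25)**2 = (74 - 25)**2 = 49**2 = 2401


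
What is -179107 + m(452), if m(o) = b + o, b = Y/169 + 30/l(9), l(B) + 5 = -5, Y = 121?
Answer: -30193081/169 ≈ -1.7866e+5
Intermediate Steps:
l(B) = -10 (l(B) = -5 - 5 = -10)
b = -386/169 (b = 121/169 + 30/(-10) = 121*(1/169) + 30*(-⅒) = 121/169 - 3 = -386/169 ≈ -2.2840)
m(o) = -386/169 + o
-179107 + m(452) = -179107 + (-386/169 + 452) = -179107 + 76002/169 = -30193081/169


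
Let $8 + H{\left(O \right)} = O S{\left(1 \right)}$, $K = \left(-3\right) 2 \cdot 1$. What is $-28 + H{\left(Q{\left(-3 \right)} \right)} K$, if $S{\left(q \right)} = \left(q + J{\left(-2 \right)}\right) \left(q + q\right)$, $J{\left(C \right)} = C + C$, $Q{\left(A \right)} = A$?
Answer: $-88$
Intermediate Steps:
$K = -6$ ($K = \left(-6\right) 1 = -6$)
$J{\left(C \right)} = 2 C$
$S{\left(q \right)} = 2 q \left(-4 + q\right)$ ($S{\left(q \right)} = \left(q + 2 \left(-2\right)\right) \left(q + q\right) = \left(q - 4\right) 2 q = \left(-4 + q\right) 2 q = 2 q \left(-4 + q\right)$)
$H{\left(O \right)} = -8 - 6 O$ ($H{\left(O \right)} = -8 + O 2 \cdot 1 \left(-4 + 1\right) = -8 + O 2 \cdot 1 \left(-3\right) = -8 + O \left(-6\right) = -8 - 6 O$)
$-28 + H{\left(Q{\left(-3 \right)} \right)} K = -28 + \left(-8 - -18\right) \left(-6\right) = -28 + \left(-8 + 18\right) \left(-6\right) = -28 + 10 \left(-6\right) = -28 - 60 = -88$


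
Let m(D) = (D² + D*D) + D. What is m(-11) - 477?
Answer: -246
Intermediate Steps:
m(D) = D + 2*D² (m(D) = (D² + D²) + D = 2*D² + D = D + 2*D²)
m(-11) - 477 = -11*(1 + 2*(-11)) - 477 = -11*(1 - 22) - 477 = -11*(-21) - 477 = 231 - 477 = -246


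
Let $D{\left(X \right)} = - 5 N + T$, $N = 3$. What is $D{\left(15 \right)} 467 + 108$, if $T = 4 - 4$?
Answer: $-6897$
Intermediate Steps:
$T = 0$
$D{\left(X \right)} = -15$ ($D{\left(X \right)} = \left(-5\right) 3 + 0 = -15 + 0 = -15$)
$D{\left(15 \right)} 467 + 108 = \left(-15\right) 467 + 108 = -7005 + 108 = -6897$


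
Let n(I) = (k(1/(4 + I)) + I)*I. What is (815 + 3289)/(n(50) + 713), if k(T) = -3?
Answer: 1368/1021 ≈ 1.3399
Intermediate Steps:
n(I) = I*(-3 + I) (n(I) = (-3 + I)*I = I*(-3 + I))
(815 + 3289)/(n(50) + 713) = (815 + 3289)/(50*(-3 + 50) + 713) = 4104/(50*47 + 713) = 4104/(2350 + 713) = 4104/3063 = 4104*(1/3063) = 1368/1021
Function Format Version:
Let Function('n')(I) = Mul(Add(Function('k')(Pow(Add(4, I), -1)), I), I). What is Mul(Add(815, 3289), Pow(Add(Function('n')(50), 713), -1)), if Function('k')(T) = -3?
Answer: Rational(1368, 1021) ≈ 1.3399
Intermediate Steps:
Function('n')(I) = Mul(I, Add(-3, I)) (Function('n')(I) = Mul(Add(-3, I), I) = Mul(I, Add(-3, I)))
Mul(Add(815, 3289), Pow(Add(Function('n')(50), 713), -1)) = Mul(Add(815, 3289), Pow(Add(Mul(50, Add(-3, 50)), 713), -1)) = Mul(4104, Pow(Add(Mul(50, 47), 713), -1)) = Mul(4104, Pow(Add(2350, 713), -1)) = Mul(4104, Pow(3063, -1)) = Mul(4104, Rational(1, 3063)) = Rational(1368, 1021)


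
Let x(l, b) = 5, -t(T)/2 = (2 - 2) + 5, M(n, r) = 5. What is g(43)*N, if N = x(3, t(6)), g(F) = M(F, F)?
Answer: 25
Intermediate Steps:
g(F) = 5
t(T) = -10 (t(T) = -2*((2 - 2) + 5) = -2*(0 + 5) = -2*5 = -10)
N = 5
g(43)*N = 5*5 = 25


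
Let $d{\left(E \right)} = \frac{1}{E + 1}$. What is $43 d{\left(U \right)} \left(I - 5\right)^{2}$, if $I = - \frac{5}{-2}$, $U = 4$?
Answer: $\frac{215}{4} \approx 53.75$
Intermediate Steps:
$d{\left(E \right)} = \frac{1}{1 + E}$
$I = \frac{5}{2}$ ($I = \left(-5\right) \left(- \frac{1}{2}\right) = \frac{5}{2} \approx 2.5$)
$43 d{\left(U \right)} \left(I - 5\right)^{2} = \frac{43}{1 + 4} \left(\frac{5}{2} - 5\right)^{2} = \frac{43}{5} \left(- \frac{5}{2}\right)^{2} = 43 \cdot \frac{1}{5} \cdot \frac{25}{4} = \frac{43}{5} \cdot \frac{25}{4} = \frac{215}{4}$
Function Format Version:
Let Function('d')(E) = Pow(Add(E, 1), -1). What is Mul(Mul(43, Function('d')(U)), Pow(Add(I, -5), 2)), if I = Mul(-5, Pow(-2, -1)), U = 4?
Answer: Rational(215, 4) ≈ 53.750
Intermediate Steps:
Function('d')(E) = Pow(Add(1, E), -1)
I = Rational(5, 2) (I = Mul(-5, Rational(-1, 2)) = Rational(5, 2) ≈ 2.5000)
Mul(Mul(43, Function('d')(U)), Pow(Add(I, -5), 2)) = Mul(Mul(43, Pow(Add(1, 4), -1)), Pow(Add(Rational(5, 2), -5), 2)) = Mul(Mul(43, Pow(5, -1)), Pow(Rational(-5, 2), 2)) = Mul(Mul(43, Rational(1, 5)), Rational(25, 4)) = Mul(Rational(43, 5), Rational(25, 4)) = Rational(215, 4)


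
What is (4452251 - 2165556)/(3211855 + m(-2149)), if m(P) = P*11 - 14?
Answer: 2286695/3188202 ≈ 0.71724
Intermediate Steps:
m(P) = -14 + 11*P (m(P) = 11*P - 14 = -14 + 11*P)
(4452251 - 2165556)/(3211855 + m(-2149)) = (4452251 - 2165556)/(3211855 + (-14 + 11*(-2149))) = 2286695/(3211855 + (-14 - 23639)) = 2286695/(3211855 - 23653) = 2286695/3188202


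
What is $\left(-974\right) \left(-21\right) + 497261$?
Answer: $517715$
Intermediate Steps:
$\left(-974\right) \left(-21\right) + 497261 = 20454 + 497261 = 517715$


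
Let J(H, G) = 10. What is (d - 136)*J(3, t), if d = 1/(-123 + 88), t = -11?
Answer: -9522/7 ≈ -1360.3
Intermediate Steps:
d = -1/35 (d = 1/(-35) = -1/35 ≈ -0.028571)
(d - 136)*J(3, t) = (-1/35 - 136)*10 = -4761/35*10 = -9522/7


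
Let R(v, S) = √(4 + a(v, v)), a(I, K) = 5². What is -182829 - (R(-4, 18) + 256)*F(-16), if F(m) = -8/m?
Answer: -182957 - √29/2 ≈ -1.8296e+5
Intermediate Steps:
a(I, K) = 25
R(v, S) = √29 (R(v, S) = √(4 + 25) = √29)
-182829 - (R(-4, 18) + 256)*F(-16) = -182829 - (√29 + 256)*(-8/(-16)) = -182829 - (256 + √29)*(-8*(-1/16)) = -182829 - (256 + √29)/2 = -182829 - (128 + √29/2) = -182829 + (-128 - √29/2) = -182957 - √29/2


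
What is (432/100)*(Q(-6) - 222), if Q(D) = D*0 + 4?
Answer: -23544/25 ≈ -941.76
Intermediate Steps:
Q(D) = 4 (Q(D) = 0 + 4 = 4)
(432/100)*(Q(-6) - 222) = (432/100)*(4 - 222) = (432*(1/100))*(-218) = (108/25)*(-218) = -23544/25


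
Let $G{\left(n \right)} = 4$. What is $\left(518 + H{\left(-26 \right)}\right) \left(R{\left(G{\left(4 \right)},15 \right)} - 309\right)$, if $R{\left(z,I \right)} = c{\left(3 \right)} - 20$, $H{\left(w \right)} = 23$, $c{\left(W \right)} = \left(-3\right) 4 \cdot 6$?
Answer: $-216941$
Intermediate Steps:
$c{\left(W \right)} = -72$ ($c{\left(W \right)} = \left(-12\right) 6 = -72$)
$R{\left(z,I \right)} = -92$ ($R{\left(z,I \right)} = -72 - 20 = -92$)
$\left(518 + H{\left(-26 \right)}\right) \left(R{\left(G{\left(4 \right)},15 \right)} - 309\right) = \left(518 + 23\right) \left(-92 - 309\right) = 541 \left(-401\right) = -216941$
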